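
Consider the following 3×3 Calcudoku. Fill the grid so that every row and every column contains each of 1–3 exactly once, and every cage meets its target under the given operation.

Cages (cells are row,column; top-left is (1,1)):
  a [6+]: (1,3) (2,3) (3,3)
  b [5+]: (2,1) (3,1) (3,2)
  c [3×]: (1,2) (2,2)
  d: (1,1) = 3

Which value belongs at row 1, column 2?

Cage d is given, which forces (1,1) = 3.
Row 1 already has 3, which forces (1,2) = 1.
Row 1 already has 1, leaving (1,3) = 2.
Column 2 already has 1, so (2,2) = 3.
3 is placed in row 2, leaving (2,3) = 1.
Column 1 now contains 3, which forces (3,1) = 1.
Column 2 already has 1, which forces (3,2) = 2.
Column 3 already has 1, which forces (3,3) = 3.
Row 2 now contains 1; hence (2,1) = 2.
Filled in: 3 1 2 / 2 3 1 / 1 2 3.

1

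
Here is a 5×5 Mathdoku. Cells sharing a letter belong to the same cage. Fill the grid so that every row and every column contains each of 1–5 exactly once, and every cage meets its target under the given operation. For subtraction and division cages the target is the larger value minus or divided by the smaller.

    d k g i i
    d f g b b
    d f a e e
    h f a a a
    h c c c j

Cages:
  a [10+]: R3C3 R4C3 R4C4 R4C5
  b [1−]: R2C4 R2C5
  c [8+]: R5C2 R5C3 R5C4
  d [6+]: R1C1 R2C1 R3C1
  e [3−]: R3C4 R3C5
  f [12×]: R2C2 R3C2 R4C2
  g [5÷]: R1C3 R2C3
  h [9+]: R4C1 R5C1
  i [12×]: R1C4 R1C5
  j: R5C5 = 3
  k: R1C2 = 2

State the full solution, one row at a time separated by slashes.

Cage k is given, which forces R1C2 = 2.
Cage j is a single given cell, so R5C5 = 3.
Cage i needs two cells with product 12, which forces R1C4 = 3.
Column 5 now contains 3, which forces R1C5 = 4.
Row 1 now contains 3, which forces R1C1 = 1.
1 is placed in row 1, which forces R1C3 = 5.
Column 3 now contains 5, leaving R2C3 = 1.
Column 3 already has 1, so R5C3 = 2.
The two cells of cage b must have difference 1, so R2C4 = 4.
The two cells of cage b must have difference 1, so R2C5 = 5.
Row 2 now contains 4; hence R2C2 = 3.
Cage e's pair has difference 3, leaving R3C4 = 5.
Cage e needs two cells with difference 3; hence R3C5 = 2.
2 is placed in column 5, leaving R4C5 = 1.
5 is placed in column 4, leaving R5C4 = 1.
3 is placed in row 2, so R2C1 = 2.
2 is placed in row 3; hence R3C1 = 3.
Cage f needs product 12, which forces R3C2 = 1.
3 is placed in row 3, which forces R3C3 = 4.
Row 4 already has 1, which forces R4C2 = 4.
4 is placed in column 3, leaving R4C3 = 3.
Row 4 already has 1, so R4C4 = 2.
Row 5 now contains 1, which forces R5C2 = 5.
Row 4 now contains 4, so R4C1 = 5.
Row 5 already has 5; hence R5C1 = 4.

1 2 5 3 4 / 2 3 1 4 5 / 3 1 4 5 2 / 5 4 3 2 1 / 4 5 2 1 3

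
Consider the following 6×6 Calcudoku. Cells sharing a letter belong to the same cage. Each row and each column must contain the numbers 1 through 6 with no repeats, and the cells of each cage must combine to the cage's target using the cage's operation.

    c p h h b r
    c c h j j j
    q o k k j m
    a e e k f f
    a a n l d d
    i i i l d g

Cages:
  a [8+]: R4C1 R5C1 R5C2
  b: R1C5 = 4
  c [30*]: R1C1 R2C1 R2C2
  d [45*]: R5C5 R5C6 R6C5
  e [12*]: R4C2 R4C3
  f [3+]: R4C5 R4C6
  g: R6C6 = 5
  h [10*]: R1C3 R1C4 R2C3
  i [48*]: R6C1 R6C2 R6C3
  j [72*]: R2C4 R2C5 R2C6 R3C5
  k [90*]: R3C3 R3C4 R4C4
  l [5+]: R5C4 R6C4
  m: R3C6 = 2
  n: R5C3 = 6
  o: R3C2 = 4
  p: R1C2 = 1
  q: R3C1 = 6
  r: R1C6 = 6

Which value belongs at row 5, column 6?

P is a freebie, which forces R1C2 = 1.
B is a freebie, which forces R1C5 = 4.
Cage r is a single given cell, which forces R1C6 = 6.
Cage q is given, which forces R3C1 = 6.
Cage o is a single given cell, leaving R3C2 = 4.
M is a freebie, leaving R3C6 = 2.
2 is placed in column 6, which forces R4C6 = 1.
N is a freebie, so R5C3 = 6.
Cage d has product 45, so R5C5 = 5.
Cage d has product 45, leaving R5C6 = 3.
Cage d needs product 45, which forces R6C5 = 3.
Cage g is a single given cell, so R6C6 = 5.
Cage h has product 10; hence R2C3 = 1.
Cage j needs product 72, which forces R2C4 = 3.
Cage j needs product 72, so R2C5 = 6.
3 is placed in column 6, so R2C6 = 4.
Column 4 already has 3, which forces R3C4 = 5.
Column 5 now contains 3; hence R3C5 = 1.
The 3 cells of cage k must have product 90; hence R4C4 = 6.
Row 4 already has 1, which forces R4C5 = 2.
3 is placed in row 5; hence R5C2 = 2.
Cage i needs product 48, so R6C2 = 6.
Cage c has product 30, leaving R1C1 = 3.
The 3 cells of cage h must have product 10, leaving R1C3 = 5.
Column 4 already has 5, leaving R1C4 = 2.
Cage c needs product 30, which forces R2C1 = 2.
2 is placed in column 2, so R2C2 = 5.
5 is placed in row 3, leaving R3C3 = 3.
2 is placed in row 4, which forces R4C1 = 5.
6 is placed in row 4, leaving R4C2 = 3.
2 is placed in row 4, leaving R4C3 = 4.
The 3 cells of cage a must have sum 8, leaving R5C1 = 1.
1 is placed in row 5, leaving R5C4 = 4.
2 is placed in column 1, which forces R6C1 = 4.
Column 3 already has 4, so R6C3 = 2.
Column 4 now contains 4; hence R6C4 = 1.
The full grid is 3 1 5 2 4 6 / 2 5 1 3 6 4 / 6 4 3 5 1 2 / 5 3 4 6 2 1 / 1 2 6 4 5 3 / 4 6 2 1 3 5.

3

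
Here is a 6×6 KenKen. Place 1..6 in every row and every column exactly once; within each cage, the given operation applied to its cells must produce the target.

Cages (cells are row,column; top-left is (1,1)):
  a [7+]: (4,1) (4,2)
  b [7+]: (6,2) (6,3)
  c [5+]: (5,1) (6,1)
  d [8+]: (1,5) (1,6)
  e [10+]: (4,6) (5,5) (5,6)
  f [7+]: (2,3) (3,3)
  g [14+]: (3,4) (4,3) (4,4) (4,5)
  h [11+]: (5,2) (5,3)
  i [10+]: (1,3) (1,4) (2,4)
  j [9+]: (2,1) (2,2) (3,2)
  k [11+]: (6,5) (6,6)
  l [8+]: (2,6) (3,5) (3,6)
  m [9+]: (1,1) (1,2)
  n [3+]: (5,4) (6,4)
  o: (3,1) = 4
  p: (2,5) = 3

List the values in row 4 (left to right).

Cage p is given, which forces (2,5) = 3.
Cage o is given, which forces (3,1) = 4.
In row 6, 1 can only go at (6,4), so (6,4) = 1.
Column 4 now contains 1, so (5,4) = 2.
Row 5 already has 2, which forces (5,1) = 3.
The two cells of cage c must have sum 5, which forces (6,1) = 2.
Cage e has sum 10, so (4,6) = 5.
Column 6 now contains 5, so (6,6) = 6.
Row 6 already has 6, leaving (6,5) = 5.
5 is placed in column 5, leaving (1,5) = 6.
Cage d's pair has sum 8, so (1,6) = 2.
Cage l needs sum 8, leaving (2,6) = 4.
5 is placed in column 5, which forces (3,5) = 1.
Cage l has sum 8, leaving (3,6) = 3.
Column 5 already has 1; hence (5,5) = 4.
4 is placed in column 6, so (5,6) = 1.
6 is placed in row 1, so (1,1) = 5.
Cage m needs two cells with sum 9, which forces (1,2) = 4.
Row 1 already has 2, so (1,3) = 1.
Row 1 now contains 4; hence (1,4) = 3.
The 4 cells of cage g must have sum 14, which forces (3,4) = 5.
4 is placed in column 5, which forces (4,5) = 2.
4 is placed in column 2, leaving (6,2) = 3.
Row 6 already has 3, leaving (6,3) = 4.
Cage f's pair has sum 7, so (2,3) = 5.
Column 4 already has 5, so (2,4) = 6.
Cage f needs two cells with sum 7, so (3,3) = 2.
Column 3 now contains 4, which forces (4,3) = 3.
The 4 cells of cage g must have sum 14, so (4,4) = 4.
5 is placed in column 3, which forces (5,3) = 6.
Row 2 already has 6, leaving (2,1) = 1.
Cage j has sum 9, which forces (2,2) = 2.
Row 3 already has 2; hence (3,2) = 6.
Column 1 now contains 1, so (4,1) = 6.
Column 2 already has 6; hence (4,2) = 1.
6 is placed in row 5; hence (5,2) = 5.
The full grid is 5 4 1 3 6 2 / 1 2 5 6 3 4 / 4 6 2 5 1 3 / 6 1 3 4 2 5 / 3 5 6 2 4 1 / 2 3 4 1 5 6.

6 1 3 4 2 5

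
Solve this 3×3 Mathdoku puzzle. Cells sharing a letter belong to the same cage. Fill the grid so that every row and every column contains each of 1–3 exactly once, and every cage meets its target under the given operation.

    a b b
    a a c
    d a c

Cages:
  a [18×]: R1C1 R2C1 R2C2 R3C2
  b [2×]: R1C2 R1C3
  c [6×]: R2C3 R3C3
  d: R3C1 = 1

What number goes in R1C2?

2

Cage d is a single given cell, leaving R3C1 = 1.
Cage a needs product 18, which forces R2C2 = 1.
The 4 cells of cage a must have product 18, so R3C2 = 3.
Row 3 already has 3, so R3C3 = 2.
1 is placed in column 2, leaving R1C2 = 2.
Column 3 already has 2, so R1C3 = 1.
Column 3 already has 2, leaving R2C3 = 3.
2 is placed in row 1, leaving R1C1 = 3.
Row 2 now contains 3, which forces R2C1 = 2.
Completed grid: 3 2 1 / 2 1 3 / 1 3 2.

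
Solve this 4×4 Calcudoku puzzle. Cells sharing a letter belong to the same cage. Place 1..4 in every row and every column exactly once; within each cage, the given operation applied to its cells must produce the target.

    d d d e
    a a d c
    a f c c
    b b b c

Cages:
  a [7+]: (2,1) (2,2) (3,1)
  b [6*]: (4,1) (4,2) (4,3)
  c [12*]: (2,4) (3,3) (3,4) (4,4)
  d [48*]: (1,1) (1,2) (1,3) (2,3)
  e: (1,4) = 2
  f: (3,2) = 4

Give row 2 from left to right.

3 2 4 1

E is a freebie; hence (1,4) = 2.
Cage f is given, leaving (3,2) = 4.
Cage d needs product 48, which forces (1,1) = 4.
Cage d needs product 48, leaving (2,3) = 4.
Row 2 now contains 4; hence (2,4) = 1.
Cage c has product 12; hence (3,3) = 1.
Cage c has product 12, leaving (3,4) = 3.
1 is placed in column 4, leaving (4,4) = 4.
The 4 cells of cage d must have product 48, leaving (1,2) = 1.
Column 3 already has 1, leaving (1,3) = 3.
Row 2 already has 1; hence (2,1) = 3.
The 3 cells of cage a must have sum 7, so (2,2) = 2.
Row 3 already has 3, so (3,1) = 2.
Column 1 already has 2; hence (4,1) = 1.
Column 2 now contains 2, which forces (4,2) = 3.
Column 3 already has 3; hence (4,3) = 2.
Completed grid: 4 1 3 2 / 3 2 4 1 / 2 4 1 3 / 1 3 2 4.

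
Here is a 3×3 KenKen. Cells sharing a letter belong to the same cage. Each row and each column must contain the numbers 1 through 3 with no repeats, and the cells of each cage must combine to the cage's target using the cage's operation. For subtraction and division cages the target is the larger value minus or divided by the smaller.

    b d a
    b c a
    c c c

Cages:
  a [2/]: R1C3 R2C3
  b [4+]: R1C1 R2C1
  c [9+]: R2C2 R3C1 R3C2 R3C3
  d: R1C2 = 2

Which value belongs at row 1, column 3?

D is a freebie, so R1C2 = 2.
Row 1 already has 2; hence R1C3 = 1.
Cage c has sum 9, which forces R2C2 = 3.
Column 3 now contains 1, so R2C3 = 2.
Column 2 now contains 2, leaving R3C2 = 1.
Column 3 now contains 2, leaving R3C3 = 3.
Row 1 now contains 1, so R1C1 = 3.
3 is placed in row 2, so R2C1 = 1.
Row 3 already has 3, so R3C1 = 2.
Completed grid: 3 2 1 / 1 3 2 / 2 1 3.

1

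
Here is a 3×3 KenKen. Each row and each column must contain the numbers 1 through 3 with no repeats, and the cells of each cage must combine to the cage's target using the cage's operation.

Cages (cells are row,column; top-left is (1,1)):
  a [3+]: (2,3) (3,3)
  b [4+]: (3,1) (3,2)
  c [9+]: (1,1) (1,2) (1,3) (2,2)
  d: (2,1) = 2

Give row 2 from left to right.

D is a freebie, which forces (2,1) = 2.
Cage c needs sum 9, leaving (2,2) = 3.
2 is placed in row 2, so (2,3) = 1.
3 is placed in column 2; hence (3,2) = 1.
1 is placed in column 3, leaving (3,3) = 2.
The 4 cells of cage c must have sum 9, which forces (1,1) = 1.
Column 2 now contains 1; hence (1,2) = 2.
Column 3 now contains 2, leaving (1,3) = 3.
Row 3 now contains 1; hence (3,1) = 3.
Filled in: 1 2 3 / 2 3 1 / 3 1 2.

2 3 1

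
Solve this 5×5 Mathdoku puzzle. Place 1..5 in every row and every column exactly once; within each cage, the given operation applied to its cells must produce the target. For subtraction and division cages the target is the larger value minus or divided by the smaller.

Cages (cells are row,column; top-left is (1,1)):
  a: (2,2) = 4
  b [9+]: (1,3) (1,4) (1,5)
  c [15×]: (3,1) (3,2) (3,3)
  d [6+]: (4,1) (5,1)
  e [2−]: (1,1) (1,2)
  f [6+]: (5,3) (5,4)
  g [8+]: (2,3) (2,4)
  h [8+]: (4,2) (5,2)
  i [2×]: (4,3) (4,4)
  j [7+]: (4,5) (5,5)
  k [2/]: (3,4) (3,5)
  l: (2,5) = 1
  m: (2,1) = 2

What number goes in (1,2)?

Cage m is a single given cell, leaving (2,1) = 2.
Cage a is given, so (2,2) = 4.
L is a freebie, so (2,5) = 1.
Row 4 needs a 4, and only (4,5) is open for it.
Column 5 already has 4, leaving (3,5) = 2.
Cage j's pair has sum 7; hence (5,5) = 3.
3 is placed in column 5; hence (1,5) = 5.
Cage h needs two cells with sum 8; hence (4,2) = 3.
3 is placed in row 5; hence (5,2) = 5.
Column 2 now contains 5, leaving (3,2) = 1.
Row 3 already has 1, which forces (3,4) = 4.
Cage d needs two cells with sum 6, leaving (4,1) = 5.
Row 5 now contains 5, leaving (5,1) = 1.
Column 4 now contains 4, which forces (5,4) = 2.
Cage e needs two cells with difference 2, so (1,1) = 4.
Column 2 now contains 1, so (1,2) = 2.
5 is placed in column 1; hence (3,1) = 3.
The 3 cells of cage c must have product 15, so (3,3) = 5.
The two cells of cage i must have product 2, leaving (4,3) = 2.
Column 4 already has 2, leaving (4,4) = 1.
Row 5 already has 2, which forces (5,3) = 4.
The 3 cells of cage b must have sum 9, which forces (1,3) = 1.
Column 4 already has 1, so (1,4) = 3.
Column 3 now contains 5, which forces (2,3) = 3.
Cage g's pair has sum 8; hence (2,4) = 5.
Completed grid: 4 2 1 3 5 / 2 4 3 5 1 / 3 1 5 4 2 / 5 3 2 1 4 / 1 5 4 2 3.

2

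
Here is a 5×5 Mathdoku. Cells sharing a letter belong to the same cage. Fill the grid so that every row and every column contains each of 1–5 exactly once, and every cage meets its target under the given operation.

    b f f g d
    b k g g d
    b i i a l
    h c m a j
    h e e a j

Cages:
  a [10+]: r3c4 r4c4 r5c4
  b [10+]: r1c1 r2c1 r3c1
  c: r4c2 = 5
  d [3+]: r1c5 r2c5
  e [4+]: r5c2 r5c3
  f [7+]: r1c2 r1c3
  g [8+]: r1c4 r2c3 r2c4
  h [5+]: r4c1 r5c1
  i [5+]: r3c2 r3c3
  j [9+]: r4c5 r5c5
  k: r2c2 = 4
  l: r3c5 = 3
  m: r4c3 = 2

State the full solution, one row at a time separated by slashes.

3 2 5 4 1 / 5 4 3 1 2 / 2 1 4 5 3 / 1 5 2 3 4 / 4 3 1 2 5

Cage k is given, so r2c2 = 4.
Cage l is given, which forces r3c5 = 3.
Cage c is a single given cell, leaving r4c2 = 5.
M is a freebie; hence r4c3 = 2.
Row 4 already has 5, leaving r4c5 = 4.
Column 5 now contains 4; hence r5c5 = 5.
Cage i's pair has sum 5, which forces r3c2 = 1.
Cage i's pair has sum 5; hence r3c3 = 4.
Cage a has sum 10, leaving r3c4 = 5.
Column 2 already has 1; hence r5c2 = 3.
3 is placed in row 5, leaving r5c3 = 1.
Column 2 now contains 3, which forces r1c2 = 2.
4 is placed in column 3, which forces r1c3 = 5.
Row 1 now contains 2, which forces r1c5 = 1.
Column 3 already has 5; hence r2c3 = 3.
Column 5 already has 1, leaving r2c5 = 2.
Row 3 already has 5, which forces r3c1 = 2.
Column 1 already has 2; hence r5c1 = 4.
Row 5 already has 4, so r5c4 = 2.
5 is placed in row 1; hence r1c1 = 3.
The 3 cells of cage g must have sum 8; hence r1c4 = 4.
Row 2 already has 3, which forces r2c1 = 5.
Row 2 already has 2; hence r2c4 = 1.
Cage h's pair has sum 5, so r4c1 = 1.
The 3 cells of cage a must have sum 10; hence r4c4 = 3.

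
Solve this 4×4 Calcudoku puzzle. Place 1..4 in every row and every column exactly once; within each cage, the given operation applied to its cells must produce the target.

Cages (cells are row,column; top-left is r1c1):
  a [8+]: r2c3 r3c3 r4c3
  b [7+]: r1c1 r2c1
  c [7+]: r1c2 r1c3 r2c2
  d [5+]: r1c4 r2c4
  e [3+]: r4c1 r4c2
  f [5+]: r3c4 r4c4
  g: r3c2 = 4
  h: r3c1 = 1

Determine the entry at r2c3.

Cage h is a single given cell, so r3c1 = 1.
Cage g is a single given cell, so r3c2 = 4.
Row 3 already has 4, leaving r3c3 = 3.
Row 3 now contains 3; hence r3c4 = 2.
Column 1 now contains 1, leaving r4c1 = 2.
2 is placed in row 4, so r4c2 = 1.
Row 4 now contains 1, so r4c3 = 4.
4 is placed in row 4, so r4c4 = 3.
Cage c has sum 7; hence r1c2 = 3.
The 3 cells of cage c must have sum 7, leaving r1c3 = 2.
The 3 cells of cage c must have sum 7, so r2c2 = 2.
Column 3 now contains 4, so r2c3 = 1.
Row 2 now contains 1; hence r2c4 = 4.
Row 1 already has 3, so r1c1 = 4.
4 is placed in column 4, so r1c4 = 1.
Row 2 now contains 4; hence r2c1 = 3.
Filled in: 4 3 2 1 / 3 2 1 4 / 1 4 3 2 / 2 1 4 3.

1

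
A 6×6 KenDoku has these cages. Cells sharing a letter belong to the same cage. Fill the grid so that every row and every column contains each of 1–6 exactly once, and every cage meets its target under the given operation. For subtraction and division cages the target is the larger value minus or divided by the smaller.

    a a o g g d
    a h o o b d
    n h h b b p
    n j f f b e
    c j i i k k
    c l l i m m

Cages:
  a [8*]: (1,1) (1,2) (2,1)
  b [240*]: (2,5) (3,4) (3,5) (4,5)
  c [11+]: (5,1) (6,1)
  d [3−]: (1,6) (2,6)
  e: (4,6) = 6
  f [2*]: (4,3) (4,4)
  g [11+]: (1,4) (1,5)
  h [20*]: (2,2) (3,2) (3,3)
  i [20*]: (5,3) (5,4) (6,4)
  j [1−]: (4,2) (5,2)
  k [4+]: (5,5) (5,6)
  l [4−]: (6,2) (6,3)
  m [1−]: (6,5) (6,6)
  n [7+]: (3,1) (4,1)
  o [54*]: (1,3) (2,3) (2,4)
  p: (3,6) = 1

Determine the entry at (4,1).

4

The 3 cells of cage o must have product 54, so (1,3) = 3.
Cage o has product 54, so (2,3) = 6.
Cage o has product 54, so (2,4) = 3.
Cage p is given; hence (3,6) = 1.
Cage e is given, which forces (4,6) = 6.
Column 6 already has 1, leaving (5,6) = 3.
Row 5 now contains 3, so (5,5) = 1.
The only place for 3 in row 6 is (6,5).
Row 3 needs a 3, and only (3,1) is open for it.
Cage n's pair has sum 7, which forces (4,1) = 4.
Cage a has product 8, which forces (1,2) = 4.
Column 2 now contains 4, which forces (3,2) = 5.
Cage j needs two cells with difference 1, which forces (5,2) = 2.
2 is placed in column 2; hence (2,2) = 1.
Cage h has product 20, so (3,3) = 4.
Column 2 already has 1, which forces (4,2) = 3.
Column 3 now contains 4, leaving (5,3) = 5.
Row 5 already has 5, leaving (5,4) = 4.
Column 2 already has 1, leaving (6,2) = 6.
5 is placed in column 3, which forces (6,3) = 2.
Cage i has product 20, leaving (6,4) = 1.
2 is placed in row 6, so (6,6) = 4.
Cage a needs product 8, which forces (1,1) = 1.
1 is placed in row 2, so (2,1) = 2.
Cage b needs product 240, so (2,5) = 4.
Row 2 now contains 2, leaving (2,6) = 5.
Column 3 already has 2; hence (4,3) = 1.
Column 4 now contains 1; hence (4,4) = 2.
Cage b has product 240; hence (4,5) = 5.
Row 5 already has 5, leaving (5,1) = 6.
Row 6 already has 6; hence (6,1) = 5.
Cage g needs two cells with sum 11, so (1,4) = 5.
5 is placed in column 5; hence (1,5) = 6.
5 is placed in column 6, leaving (1,6) = 2.
Column 4 already has 2, which forces (3,4) = 6.
Cage b needs product 240, so (3,5) = 2.
Completed grid: 1 4 3 5 6 2 / 2 1 6 3 4 5 / 3 5 4 6 2 1 / 4 3 1 2 5 6 / 6 2 5 4 1 3 / 5 6 2 1 3 4.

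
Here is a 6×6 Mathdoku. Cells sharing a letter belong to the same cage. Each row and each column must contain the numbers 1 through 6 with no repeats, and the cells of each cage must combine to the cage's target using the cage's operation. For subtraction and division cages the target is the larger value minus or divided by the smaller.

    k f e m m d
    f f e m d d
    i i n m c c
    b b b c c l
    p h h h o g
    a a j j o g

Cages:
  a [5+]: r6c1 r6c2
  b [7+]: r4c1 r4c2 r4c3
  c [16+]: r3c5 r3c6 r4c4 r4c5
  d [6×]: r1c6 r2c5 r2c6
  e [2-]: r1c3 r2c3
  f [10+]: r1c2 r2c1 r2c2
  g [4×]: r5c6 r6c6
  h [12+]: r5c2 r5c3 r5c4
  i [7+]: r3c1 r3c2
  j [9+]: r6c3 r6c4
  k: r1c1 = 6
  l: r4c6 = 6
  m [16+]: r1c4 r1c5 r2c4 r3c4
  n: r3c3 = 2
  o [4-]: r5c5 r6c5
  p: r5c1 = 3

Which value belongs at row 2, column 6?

Cage k is given; hence r1c1 = 6.
Cage n is a single given cell; hence r3c3 = 2.
Cage l is a single given cell, leaving r4c6 = 6.
Cage p is a single given cell, so r5c1 = 3.
The only place for 5 in column 1 is r2c1.
Column 2 needs a 5, and only r5c2 is open for it.
Row 5 needs a 2, and only r5c5 is open for it.
The two cells of cage o must have difference 4; hence r6c5 = 6.
In row 5, 4 can only go at r5c6, so r5c6 = 4.
Column 6 now contains 4, which forces r6c6 = 1.
The 3 cells of cage d must have product 6, which forces r2c5 = 1.
Cage a needs two cells with sum 5, leaving r6c1 = 2.
Cage a's pair has sum 5, leaving r6c2 = 3.
Cage f has sum 10, leaving r1c2 = 1.
The 3 cells of cage f must have sum 10, so r2c2 = 4.
Cage i needs two cells with sum 7, so r3c1 = 1.
Column 2 now contains 3, leaving r3c2 = 6.
Column 1 already has 1, so r4c1 = 4.
Cage b needs sum 7, so r4c2 = 2.
4 is placed in row 4, leaving r4c3 = 1.
Column 3 already has 1; hence r5c3 = 6.
Row 5 already has 6, so r5c4 = 1.
Cage e's pair has difference 2, so r1c3 = 5.
6 is placed in column 3, leaving r2c3 = 3.
3 is placed in row 2, leaving r2c6 = 2.
5 is placed in column 3, so r6c3 = 4.
Row 6 now contains 4, so r6c4 = 5.
Column 6 already has 2, which forces r1c6 = 3.
2 is placed in row 2, leaving r2c4 = 6.
The 4 cells of cage c must have sum 16, so r3c5 = 3.
Cage c has sum 16, which forces r3c6 = 5.
Column 4 already has 5; hence r4c4 = 3.
Cage c needs sum 16, so r4c5 = 5.
The 4 cells of cage m must have sum 16, leaving r1c4 = 2.
Row 1 already has 3; hence r1c5 = 4.
Row 3 already has 3, which forces r3c4 = 4.
Filled in: 6 1 5 2 4 3 / 5 4 3 6 1 2 / 1 6 2 4 3 5 / 4 2 1 3 5 6 / 3 5 6 1 2 4 / 2 3 4 5 6 1.

2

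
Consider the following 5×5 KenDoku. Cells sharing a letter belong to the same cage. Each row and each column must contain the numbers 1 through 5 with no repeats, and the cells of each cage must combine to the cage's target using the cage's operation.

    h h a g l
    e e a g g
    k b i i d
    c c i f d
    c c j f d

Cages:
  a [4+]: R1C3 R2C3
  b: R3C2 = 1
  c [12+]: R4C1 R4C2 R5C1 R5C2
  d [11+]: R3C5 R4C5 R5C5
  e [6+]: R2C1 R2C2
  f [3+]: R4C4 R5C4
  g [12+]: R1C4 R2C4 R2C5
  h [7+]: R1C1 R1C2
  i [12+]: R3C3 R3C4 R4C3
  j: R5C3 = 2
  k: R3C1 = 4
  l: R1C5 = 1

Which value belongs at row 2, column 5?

3

Cage l is a single given cell, so R1C5 = 1.
Cage k is given; hence R3C1 = 4.
Cage b is given, leaving R3C2 = 1.
J is a freebie; hence R5C3 = 2.
2 is placed in row 5, so R5C4 = 1.
Row 1 already has 1, leaving R1C3 = 3.
Cage a's pair has sum 4, so R2C3 = 1.
Column 3 already has 3, which forces R3C3 = 5.
Row 3 already has 5; hence R3C4 = 3.
Row 3 already has 5; hence R3C5 = 2.
Cage i has sum 12, which forces R4C3 = 4.
Column 4 now contains 1; hence R4C4 = 2.
Row 4 now contains 4, which forces R4C5 = 5.
Column 5 already has 5; hence R5C5 = 4.
1 is placed in row 2, which forces R2C1 = 2.
Cage e needs two cells with sum 6, which forces R2C2 = 4.
4 is placed in row 2, so R2C4 = 5.
4 is placed in column 5, so R2C5 = 3.
2 is placed in row 4; hence R4C1 = 1.
2 is placed in row 4, leaving R4C2 = 3.
The 4 cells of cage c must have sum 12, leaving R5C1 = 3.
4 is placed in row 5, which forces R5C2 = 5.
Column 1 already has 2, which forces R1C1 = 5.
5 is placed in column 2, which forces R1C2 = 2.
5 is placed in column 4, leaving R1C4 = 4.
The full grid is 5 2 3 4 1 / 2 4 1 5 3 / 4 1 5 3 2 / 1 3 4 2 5 / 3 5 2 1 4.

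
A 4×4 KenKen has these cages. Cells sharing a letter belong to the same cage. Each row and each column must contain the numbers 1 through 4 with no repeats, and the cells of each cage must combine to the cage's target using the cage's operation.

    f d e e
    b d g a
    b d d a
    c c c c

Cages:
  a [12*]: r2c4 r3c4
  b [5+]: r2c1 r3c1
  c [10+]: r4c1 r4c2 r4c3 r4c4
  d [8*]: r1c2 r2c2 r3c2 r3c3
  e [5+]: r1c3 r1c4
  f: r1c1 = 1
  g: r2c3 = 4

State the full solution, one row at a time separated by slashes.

1 4 3 2 / 2 1 4 3 / 3 2 1 4 / 4 3 2 1

F is a freebie, which forces r1c1 = 1.
G is a freebie; hence r2c3 = 4.
Row 2 already has 4, so r2c4 = 3.
The 4 cells of cage d must have product 8; hence r3c3 = 1.
Column 4 now contains 3, so r3c4 = 4.
Cage d has product 8, so r1c2 = 4.
Cage e's pair has sum 5, so r1c3 = 3.
Column 4 already has 4, so r1c4 = 2.
Row 2 now contains 3, so r2c1 = 2.
Cage d has product 8, leaving r2c2 = 1.
Cage b needs two cells with sum 5, leaving r3c1 = 3.
Row 3 already has 4; hence r3c2 = 2.
Column 1 now contains 3, leaving r4c1 = 4.
Column 2 already has 2; hence r4c2 = 3.
Column 3 already has 3, so r4c3 = 2.
2 is placed in column 4; hence r4c4 = 1.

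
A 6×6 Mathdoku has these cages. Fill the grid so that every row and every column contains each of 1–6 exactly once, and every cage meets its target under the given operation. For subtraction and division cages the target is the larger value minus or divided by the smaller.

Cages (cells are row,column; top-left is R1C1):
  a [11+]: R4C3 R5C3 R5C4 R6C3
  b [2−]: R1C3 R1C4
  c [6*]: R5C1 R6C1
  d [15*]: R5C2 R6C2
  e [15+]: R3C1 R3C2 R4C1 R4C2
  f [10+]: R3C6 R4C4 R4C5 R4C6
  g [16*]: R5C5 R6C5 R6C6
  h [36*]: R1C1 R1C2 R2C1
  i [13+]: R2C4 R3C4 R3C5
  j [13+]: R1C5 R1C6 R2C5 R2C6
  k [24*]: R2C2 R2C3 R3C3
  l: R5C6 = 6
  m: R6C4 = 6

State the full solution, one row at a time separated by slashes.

1 6 2 4 3 5 / 6 1 4 5 2 3 / 4 2 6 3 5 1 / 5 4 3 1 6 2 / 3 5 1 2 4 6 / 2 3 5 6 1 4

L is a freebie, which forces R5C6 = 6.
Cage m is a single given cell, which forces R6C4 = 6.
The 3 cells of cage h must have product 36, which forces R1C1 = 1.
Cage h has product 36; hence R1C2 = 6.
The pair R5C1/R6C1 in column 1 holds {2, 3}, leaving R2C1 = 6.
Row 3 needs a 1, and only R3C6 is open for it.
Column 2 needs a 1, and only R2C2 is open for it.
The 3 cells of cage k must have product 24; hence R2C3 = 4.
Cage k needs product 24, so R3C3 = 6.
Cage i needs sum 13, which forces R2C4 = 5.
The 3 cells of cage i must have sum 13, which forces R3C4 = 3.
The 3 cells of cage i must have sum 13, so R3C5 = 5.
Cage b needs two cells with difference 2, leaving R1C3 = 2.
Column 4 already has 3, which forces R1C4 = 4.
Cage j has sum 13, leaving R1C5 = 3.
Cage j needs sum 13, which forces R1C6 = 5.
Cage j needs sum 13, leaving R2C5 = 2.
The 4 cells of cage j must have sum 13, which forces R2C6 = 3.
5 is placed in row 3; hence R3C1 = 4.
Cage e needs sum 15, which forces R3C2 = 2.
Cage e needs sum 15, leaving R4C1 = 5.
Cage e needs sum 15, leaving R4C2 = 4.
4 is placed in row 4, so R4C5 = 6.
4 is placed in row 4, so R4C6 = 2.
2 is placed in column 5, leaving R5C5 = 4.
Column 5 now contains 4, which forces R6C5 = 1.
Column 6 now contains 2, leaving R6C6 = 4.
Row 4 now contains 2, so R4C4 = 1.
The 4 cells of cage a must have sum 11, which forces R5C4 = 2.
1 is placed in row 4; hence R4C3 = 3.
Row 5 already has 2; hence R5C1 = 3.
3 is placed in row 5, which forces R5C2 = 5.
The 4 cells of cage a must have sum 11, leaving R5C3 = 1.
The two cells of cage c must have product 6, which forces R6C1 = 2.
5 is placed in column 2, so R6C2 = 3.
Cage a has sum 11; hence R6C3 = 5.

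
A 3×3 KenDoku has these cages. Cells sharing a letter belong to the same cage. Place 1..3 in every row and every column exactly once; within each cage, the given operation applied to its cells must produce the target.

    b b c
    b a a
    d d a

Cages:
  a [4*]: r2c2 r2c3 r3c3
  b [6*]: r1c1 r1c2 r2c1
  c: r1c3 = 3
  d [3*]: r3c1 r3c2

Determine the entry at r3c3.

Cage c is given, which forces r1c3 = 3.
The 3 cells of cage a must have product 4, which forces r2c2 = 2.
The 3 cells of cage a must have product 4, so r2c3 = 1.
The 3 cells of cage a must have product 4; hence r3c3 = 2.
Cage b has product 6, leaving r1c1 = 2.
Column 2 now contains 2, which forces r1c2 = 1.
1 is placed in row 2, which forces r2c1 = 3.
Column 1 already has 3, leaving r3c1 = 1.
1 is placed in column 2, which forces r3c2 = 3.
Completed grid: 2 1 3 / 3 2 1 / 1 3 2.

2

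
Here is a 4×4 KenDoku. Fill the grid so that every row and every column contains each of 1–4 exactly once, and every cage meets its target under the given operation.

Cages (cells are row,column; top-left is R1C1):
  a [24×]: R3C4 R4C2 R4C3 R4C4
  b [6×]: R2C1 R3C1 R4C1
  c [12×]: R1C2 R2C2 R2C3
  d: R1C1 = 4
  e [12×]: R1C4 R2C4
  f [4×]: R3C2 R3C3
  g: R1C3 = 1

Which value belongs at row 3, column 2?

Cage d is given; hence R1C1 = 4.
Cage g is a single given cell, leaving R1C3 = 1.
4 is placed in row 1, leaving R1C4 = 3.
Column 4 already has 3, which forces R2C4 = 4.
Column 3 already has 1, which forces R3C3 = 4.
Row 1 now contains 3, so R1C2 = 2.
Cage c has product 12; hence R2C2 = 3.
Cage c has product 12, so R2C3 = 2.
Row 3 now contains 4; hence R3C2 = 1.
Row 3 already has 1, leaving R3C4 = 2.
Cage a has product 24, leaving R4C2 = 4.
The 4 cells of cage a must have product 24, which forces R4C3 = 3.
Column 4 now contains 2; hence R4C4 = 1.
2 is placed in row 2; hence R2C1 = 1.
Row 3 now contains 2, which forces R3C1 = 3.
1 is placed in row 4, which forces R4C1 = 2.
Completed grid: 4 2 1 3 / 1 3 2 4 / 3 1 4 2 / 2 4 3 1.

1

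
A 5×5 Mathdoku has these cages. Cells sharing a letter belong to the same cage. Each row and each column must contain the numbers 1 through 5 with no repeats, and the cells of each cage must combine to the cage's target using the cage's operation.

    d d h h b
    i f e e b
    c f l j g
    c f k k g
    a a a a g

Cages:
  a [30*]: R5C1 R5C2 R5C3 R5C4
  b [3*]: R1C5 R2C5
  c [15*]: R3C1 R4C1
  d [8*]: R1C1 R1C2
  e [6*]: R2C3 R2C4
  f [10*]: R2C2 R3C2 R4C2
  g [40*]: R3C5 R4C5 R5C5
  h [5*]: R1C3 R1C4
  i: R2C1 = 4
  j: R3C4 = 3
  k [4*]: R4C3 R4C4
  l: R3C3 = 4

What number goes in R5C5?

4

Cage i is a single given cell, which forces R2C1 = 4.
L is a freebie, which forces R3C3 = 4.
Cage j is a single given cell; hence R3C4 = 3.
Column 3 now contains 4, which forces R4C3 = 1.
Row 4 now contains 1, which forces R4C4 = 4.
4 is placed in column 1, leaving R1C1 = 2.
Cage d needs two cells with product 8, leaving R1C2 = 4.
Column 3 now contains 1, which forces R1C3 = 5.
Cage h's pair has product 5, which forces R1C4 = 1.
Row 1 already has 1; hence R1C5 = 3.
The two cells of cage e must have product 6, which forces R2C3 = 3.
Column 4 already has 3, so R2C4 = 2.
Column 5 now contains 3, so R2C5 = 1.
Row 3 now contains 3; hence R3C1 = 5.
Row 3 already has 5, leaving R3C5 = 2.
The two cells of cage c must have product 15, which forces R4C1 = 3.
Column 5 now contains 2, so R4C5 = 5.
3 is placed in column 1, so R5C1 = 1.
3 is placed in column 3; hence R5C3 = 2.
2 is placed in column 4, so R5C4 = 5.
Cage g needs product 40, which forces R5C5 = 4.
Row 2 now contains 1, leaving R2C2 = 5.
Row 3 now contains 2, leaving R3C2 = 1.
5 is placed in row 4; hence R4C2 = 2.
Row 5 already has 5, so R5C2 = 3.
Filled in: 2 4 5 1 3 / 4 5 3 2 1 / 5 1 4 3 2 / 3 2 1 4 5 / 1 3 2 5 4.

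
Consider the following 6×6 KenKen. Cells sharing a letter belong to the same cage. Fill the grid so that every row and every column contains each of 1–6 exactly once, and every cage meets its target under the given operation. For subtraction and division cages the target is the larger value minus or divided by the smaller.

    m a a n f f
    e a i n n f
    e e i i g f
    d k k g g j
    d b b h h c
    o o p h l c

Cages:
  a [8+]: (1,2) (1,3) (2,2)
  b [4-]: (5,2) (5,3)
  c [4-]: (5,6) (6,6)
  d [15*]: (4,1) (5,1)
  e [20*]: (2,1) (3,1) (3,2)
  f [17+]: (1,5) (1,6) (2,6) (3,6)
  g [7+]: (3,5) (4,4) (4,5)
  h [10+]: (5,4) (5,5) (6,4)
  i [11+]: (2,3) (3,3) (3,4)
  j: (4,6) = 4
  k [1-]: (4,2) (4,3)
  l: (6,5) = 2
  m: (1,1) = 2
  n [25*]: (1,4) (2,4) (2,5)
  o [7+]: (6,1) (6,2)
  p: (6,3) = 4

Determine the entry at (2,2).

3

Cage m is given; hence (1,1) = 2.
Cage n needs product 25; hence (1,4) = 5.
The 3 cells of cage n must have product 25, so (2,4) = 1.
Cage n has product 25, so (2,5) = 5.
J is a freebie; hence (4,6) = 4.
P is a freebie; hence (6,3) = 4.
Cage l is given, leaving (6,5) = 2.
5 is placed in row 2, so (2,1) = 4.
4 is placed in row 2, leaving (2,2) = 3.
The 3 cells of cage g must have sum 7, leaving (4,5) = 1.
1 is placed in column 5, so (5,5) = 3.
Cage a needs sum 8, which forces (1,2) = 4.
Cage a needs sum 8; hence (1,3) = 1.
Row 1 already has 4; hence (1,5) = 6.
Row 1 already has 6, leaving (1,6) = 3.
Column 5 now contains 3, so (3,5) = 4.
Cage d needs two cells with product 15; hence (4,1) = 3.
Cage g has sum 7; hence (4,4) = 2.
Row 5 already has 3, which forces (5,1) = 5.
Cage h needs sum 10; hence (5,4) = 4.
Cage h has sum 10, which forces (6,4) = 3.
Cage i has sum 11, leaving (2,3) = 2.
2 is placed in row 2; hence (2,6) = 6.
5 is placed in column 1, so (3,1) = 1.
Cage e needs product 20, leaving (3,2) = 5.
The 3 cells of cage i must have sum 11, leaving (3,3) = 3.
3 is placed in column 4, so (3,4) = 6.
Column 6 now contains 6, so (3,6) = 2.
Column 2 already has 5; hence (4,2) = 6.
Row 4 already has 6, so (4,3) = 5.
Column 2 now contains 6, leaving (5,2) = 2.
Column 3 already has 2, which forces (5,3) = 6.
2 is placed in column 6; hence (5,6) = 1.
Column 1 already has 1, so (6,1) = 6.
Column 2 now contains 6, which forces (6,2) = 1.
Column 6 now contains 6, which forces (6,6) = 5.
Filled in: 2 4 1 5 6 3 / 4 3 2 1 5 6 / 1 5 3 6 4 2 / 3 6 5 2 1 4 / 5 2 6 4 3 1 / 6 1 4 3 2 5.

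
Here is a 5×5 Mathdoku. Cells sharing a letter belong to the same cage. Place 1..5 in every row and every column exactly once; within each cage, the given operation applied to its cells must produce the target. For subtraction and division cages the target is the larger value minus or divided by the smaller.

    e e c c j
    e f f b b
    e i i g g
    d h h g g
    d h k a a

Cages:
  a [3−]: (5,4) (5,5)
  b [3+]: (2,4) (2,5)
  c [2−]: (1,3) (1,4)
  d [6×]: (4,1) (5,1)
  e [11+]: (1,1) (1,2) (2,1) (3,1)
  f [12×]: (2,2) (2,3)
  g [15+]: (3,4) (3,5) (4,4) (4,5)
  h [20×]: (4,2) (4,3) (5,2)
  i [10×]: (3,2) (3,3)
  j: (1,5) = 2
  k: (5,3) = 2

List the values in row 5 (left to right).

3 5 2 1 4

Cage j is given, leaving (1,5) = 2.
2 is placed in column 5, which forces (2,5) = 1.
Cage k is given, which forces (5,3) = 2.
1 is placed in row 2; hence (2,4) = 2.
Cage i needs two cells with product 10, so (3,2) = 2.
Column 3 now contains 2, which forces (3,3) = 5.
Cage d's pair has product 6, so (4,1) = 2.
2 is placed in row 5, which forces (5,1) = 3.
Cage a's pair has difference 3, which forces (5,4) = 1.
Cage a's pair has difference 3, which forces (5,5) = 4.
Cage e needs sum 11, leaving (1,2) = 1.
Row 1 now contains 1, so (1,3) = 3.
Row 1 now contains 3; hence (1,4) = 5.
Column 3 now contains 3; hence (2,3) = 4.
Cage e has sum 11, so (3,1) = 1.
The 4 cells of cage g must have sum 15, so (3,4) = 4.
4 is placed in column 5; hence (3,5) = 3.
1 is placed in column 2; hence (4,2) = 4.
Column 3 now contains 4; hence (4,3) = 1.
Cage g has sum 15; hence (4,4) = 3.
Cage g needs sum 15, leaving (4,5) = 5.
4 is placed in row 5, leaving (5,2) = 5.
5 is placed in row 1, leaving (1,1) = 4.
Row 2 now contains 4; hence (2,1) = 5.
Row 2 now contains 4; hence (2,2) = 3.
Completed grid: 4 1 3 5 2 / 5 3 4 2 1 / 1 2 5 4 3 / 2 4 1 3 5 / 3 5 2 1 4.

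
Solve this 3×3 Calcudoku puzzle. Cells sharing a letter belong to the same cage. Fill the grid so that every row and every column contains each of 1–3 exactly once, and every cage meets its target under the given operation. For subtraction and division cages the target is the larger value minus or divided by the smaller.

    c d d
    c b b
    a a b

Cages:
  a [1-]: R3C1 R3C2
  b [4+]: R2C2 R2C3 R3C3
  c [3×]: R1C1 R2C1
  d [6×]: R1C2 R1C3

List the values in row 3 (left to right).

Cage b has sum 4; hence R2C2 = 1.
Cage b needs sum 4, leaving R2C3 = 2.
Cage b needs sum 4, so R3C3 = 1.
The two cells of cage c must have product 3, so R1C1 = 1.
The two cells of cage d must have product 6, which forces R1C2 = 2.
Column 3 already has 2, which forces R1C3 = 3.
1 is placed in row 2; hence R2C1 = 3.
Column 1 now contains 3; hence R3C1 = 2.
Column 2 now contains 2, which forces R3C2 = 3.
Completed grid: 1 2 3 / 3 1 2 / 2 3 1.

2 3 1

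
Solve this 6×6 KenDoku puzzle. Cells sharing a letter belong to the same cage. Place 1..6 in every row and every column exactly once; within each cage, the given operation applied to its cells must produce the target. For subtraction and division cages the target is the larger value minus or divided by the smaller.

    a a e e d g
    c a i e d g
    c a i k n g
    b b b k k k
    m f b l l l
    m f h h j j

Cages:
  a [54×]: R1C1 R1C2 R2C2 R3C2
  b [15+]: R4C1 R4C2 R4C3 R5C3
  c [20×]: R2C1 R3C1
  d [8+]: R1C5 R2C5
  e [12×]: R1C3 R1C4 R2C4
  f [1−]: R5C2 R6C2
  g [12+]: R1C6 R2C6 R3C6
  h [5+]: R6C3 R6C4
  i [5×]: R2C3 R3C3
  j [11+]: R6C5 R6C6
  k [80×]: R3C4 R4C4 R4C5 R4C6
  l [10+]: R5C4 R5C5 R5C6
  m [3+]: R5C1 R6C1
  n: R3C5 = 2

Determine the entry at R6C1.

Cage a needs product 54; hence R1C1 = 3.
Cage n is given; hence R3C5 = 2.
Cage d needs two cells with sum 8, leaving R1C5 = 5.
Cage d's pair has sum 8; hence R2C5 = 3.
Row 3 already has 2, leaving R3C4 = 4.
Column 5 already has 5; hence R6C5 = 6.
Row 6 already has 6, so R6C6 = 5.
Cage c needs two cells with product 20; hence R2C1 = 4.
Row 2 now contains 4; hence R2C6 = 2.
Row 3 already has 4, leaving R3C1 = 5.
Cage a needs product 54, leaving R3C2 = 3.
5 is placed in row 3, so R3C3 = 1.
The 3 cells of cage g must have sum 12, leaving R3C6 = 6.
Cage k has product 80, which forces R4C4 = 5.
Column 6 already has 2; hence R1C6 = 4.
1 is placed in column 3, so R2C3 = 5.
Column 6 now contains 4, so R4C6 = 1.
The 3 cells of cage l must have sum 10, which forces R5C4 = 6.
The 3 cells of cage l must have sum 10, leaving R5C5 = 1.
The 3 cells of cage l must have sum 10, leaving R5C6 = 3.
Cage e needs product 12, leaving R1C3 = 6.
Cage e has product 12; hence R1C4 = 2.
Column 4 now contains 6, leaving R2C4 = 1.
Cage b needs sum 15, leaving R4C3 = 3.
Row 4 now contains 1; hence R4C5 = 4.
1 is placed in row 5, which forces R5C1 = 2.
Row 5 now contains 2, which forces R5C2 = 5.
Row 5 now contains 2, which forces R5C3 = 4.
Cage m needs two cells with sum 3; hence R6C1 = 1.
1 is placed in row 6, which forces R6C2 = 4.
4 is placed in column 3, which forces R6C3 = 2.
Column 4 now contains 1; hence R6C4 = 3.
Row 1 already has 6, which forces R1C2 = 1.
Row 2 now contains 1, which forces R2C2 = 6.
2 is placed in column 1, so R4C1 = 6.
Cage b needs sum 15, which forces R4C2 = 2.
Completed grid: 3 1 6 2 5 4 / 4 6 5 1 3 2 / 5 3 1 4 2 6 / 6 2 3 5 4 1 / 2 5 4 6 1 3 / 1 4 2 3 6 5.

1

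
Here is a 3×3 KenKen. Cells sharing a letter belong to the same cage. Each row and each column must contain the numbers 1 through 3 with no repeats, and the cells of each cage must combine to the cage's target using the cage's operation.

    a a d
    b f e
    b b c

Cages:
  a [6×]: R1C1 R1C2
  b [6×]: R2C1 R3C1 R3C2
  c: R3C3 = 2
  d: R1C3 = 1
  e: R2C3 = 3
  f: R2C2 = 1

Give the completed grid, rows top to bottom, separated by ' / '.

3 2 1 / 2 1 3 / 1 3 2

Cage d is given; hence R1C3 = 1.
F is a freebie, so R2C2 = 1.
E is a freebie, so R2C3 = 3.
C is a freebie, so R3C3 = 2.
Row 2 now contains 3; hence R2C1 = 2.
Cage b has product 6, which forces R3C1 = 1.
Row 3 already has 2, which forces R3C2 = 3.
2 is placed in column 1, which forces R1C1 = 3.
Column 2 already has 3; hence R1C2 = 2.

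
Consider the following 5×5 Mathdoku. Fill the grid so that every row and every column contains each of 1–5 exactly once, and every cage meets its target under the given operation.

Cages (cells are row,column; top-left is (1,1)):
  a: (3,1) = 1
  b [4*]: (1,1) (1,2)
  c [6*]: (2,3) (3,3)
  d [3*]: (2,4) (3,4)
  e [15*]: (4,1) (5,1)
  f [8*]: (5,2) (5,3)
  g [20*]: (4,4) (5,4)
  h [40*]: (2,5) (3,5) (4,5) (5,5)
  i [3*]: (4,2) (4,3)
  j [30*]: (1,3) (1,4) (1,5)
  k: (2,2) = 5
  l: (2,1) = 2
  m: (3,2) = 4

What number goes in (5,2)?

2

Cage l is a single given cell, leaving (2,1) = 2.
Cage k is a single given cell; hence (2,2) = 5.
2 is placed in row 2; hence (2,3) = 3.
Row 2 now contains 3, leaving (2,4) = 1.
1 is placed in row 2, leaving (2,5) = 4.
Cage a is a single given cell, leaving (3,1) = 1.
M is a freebie, leaving (3,2) = 4.
3 is placed in column 3; hence (3,3) = 2.
Column 4 already has 1; hence (3,4) = 3.
Row 3 now contains 2; hence (3,5) = 5.
3 is placed in column 3; hence (4,3) = 1.
1 is placed in row 4, so (4,5) = 2.
Column 2 now contains 4; hence (5,2) = 2.
Column 3 now contains 2, leaving (5,3) = 4.
4 is placed in row 5, leaving (5,4) = 5.
2 is placed in column 5; hence (5,5) = 1.
Column 1 already has 1, leaving (1,1) = 4.
Column 2 now contains 4; hence (1,2) = 1.
Column 3 now contains 2, so (1,3) = 5.
Column 4 already has 5; hence (1,4) = 2.
2 is placed in column 5, which forces (1,5) = 3.
Cage e needs two cells with product 15, which forces (4,1) = 5.
1 is placed in row 4, so (4,2) = 3.
Column 4 already has 5; hence (4,4) = 4.
5 is placed in row 5, which forces (5,1) = 3.
The full grid is 4 1 5 2 3 / 2 5 3 1 4 / 1 4 2 3 5 / 5 3 1 4 2 / 3 2 4 5 1.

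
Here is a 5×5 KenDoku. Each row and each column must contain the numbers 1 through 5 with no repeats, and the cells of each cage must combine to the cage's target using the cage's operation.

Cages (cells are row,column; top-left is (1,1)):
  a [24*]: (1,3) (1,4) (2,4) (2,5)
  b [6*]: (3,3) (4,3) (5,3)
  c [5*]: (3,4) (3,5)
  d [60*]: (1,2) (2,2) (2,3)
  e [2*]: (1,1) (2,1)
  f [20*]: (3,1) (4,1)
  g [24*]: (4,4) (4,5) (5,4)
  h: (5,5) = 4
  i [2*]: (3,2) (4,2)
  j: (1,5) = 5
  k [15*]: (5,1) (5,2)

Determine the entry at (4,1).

J is a freebie, so (1,5) = 5.
Column 5 already has 5, leaving (3,5) = 1.
H is a freebie, leaving (5,5) = 4.
Row 3 already has 1, leaving (3,2) = 2.
Row 3 already has 2, leaving (3,3) = 3.
Row 3 already has 1, which forces (3,4) = 5.
Cage i needs two cells with product 2; hence (4,2) = 1.
Row 4 already has 1, leaving (4,3) = 2.
Cage g needs product 24, so (4,4) = 4.
2 is placed in row 4, which forces (4,5) = 3.
Column 3 now contains 2, which forces (5,3) = 1.
Column 3 now contains 1; hence (1,3) = 4.
4 is placed in column 3, so (2,3) = 5.
Column 5 now contains 3; hence (2,5) = 2.
Row 3 already has 5, leaving (3,1) = 4.
Row 4 already has 4; hence (4,1) = 5.
Column 1 already has 5, which forces (5,1) = 3.
3 is placed in row 5, which forces (5,2) = 5.
The 3 cells of cage g must have product 24, so (5,4) = 2.
Cage e needs two cells with product 2, so (1,1) = 2.
4 is placed in row 1; hence (1,2) = 3.
3 is placed in row 1, so (1,4) = 1.
Row 2 already has 2, so (2,1) = 1.
The 3 cells of cage d must have product 60, leaving (2,2) = 4.
Column 4 now contains 1, which forces (2,4) = 3.
Completed grid: 2 3 4 1 5 / 1 4 5 3 2 / 4 2 3 5 1 / 5 1 2 4 3 / 3 5 1 2 4.

5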